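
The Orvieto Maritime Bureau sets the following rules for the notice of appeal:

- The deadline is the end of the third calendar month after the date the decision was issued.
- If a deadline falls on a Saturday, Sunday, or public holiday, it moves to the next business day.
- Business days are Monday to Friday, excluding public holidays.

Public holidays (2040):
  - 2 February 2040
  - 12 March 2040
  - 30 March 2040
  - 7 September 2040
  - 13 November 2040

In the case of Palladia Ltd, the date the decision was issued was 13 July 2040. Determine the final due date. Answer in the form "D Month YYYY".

The third month after 13 July 2040 is October 2040, whose last day is 31 October 2040.
31 October 2040 (Wednesday) is already a business day.
Deadline: 31 October 2040.

31 October 2040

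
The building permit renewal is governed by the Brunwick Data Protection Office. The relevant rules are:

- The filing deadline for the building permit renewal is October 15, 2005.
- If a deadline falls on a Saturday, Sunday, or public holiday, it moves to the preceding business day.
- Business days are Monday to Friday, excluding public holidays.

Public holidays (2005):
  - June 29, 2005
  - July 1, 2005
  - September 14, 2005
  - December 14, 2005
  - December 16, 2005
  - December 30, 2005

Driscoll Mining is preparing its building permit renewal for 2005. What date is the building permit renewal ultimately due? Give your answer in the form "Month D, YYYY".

The stated deadline is October 15, 2005.
Because October 15, 2005 is a Saturday, the deadline becomes October 14, 2005 (Friday).
Final deadline: October 14, 2005.

October 14, 2005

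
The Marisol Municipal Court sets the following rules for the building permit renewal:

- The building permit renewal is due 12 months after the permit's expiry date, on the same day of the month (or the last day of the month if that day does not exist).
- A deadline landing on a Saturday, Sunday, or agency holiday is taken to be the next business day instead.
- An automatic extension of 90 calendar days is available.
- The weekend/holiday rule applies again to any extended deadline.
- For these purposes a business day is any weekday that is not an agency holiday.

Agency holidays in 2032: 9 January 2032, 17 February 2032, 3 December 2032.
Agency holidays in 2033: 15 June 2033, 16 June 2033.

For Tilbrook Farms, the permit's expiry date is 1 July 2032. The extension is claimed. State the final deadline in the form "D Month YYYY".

29 September 2033

Moving 12 months forward from 1 July 2032 on the corresponding day gives 1 July 2033.
1 July 2033 falls on a Friday, which is a business day, so no adjustment is needed.
Applying the 90-calendar-day extension: 1 July 2033 + 90 days = 29 September 2033.
29 September 2033 (Thursday) is already a business day.
The final due date is 29 September 2033.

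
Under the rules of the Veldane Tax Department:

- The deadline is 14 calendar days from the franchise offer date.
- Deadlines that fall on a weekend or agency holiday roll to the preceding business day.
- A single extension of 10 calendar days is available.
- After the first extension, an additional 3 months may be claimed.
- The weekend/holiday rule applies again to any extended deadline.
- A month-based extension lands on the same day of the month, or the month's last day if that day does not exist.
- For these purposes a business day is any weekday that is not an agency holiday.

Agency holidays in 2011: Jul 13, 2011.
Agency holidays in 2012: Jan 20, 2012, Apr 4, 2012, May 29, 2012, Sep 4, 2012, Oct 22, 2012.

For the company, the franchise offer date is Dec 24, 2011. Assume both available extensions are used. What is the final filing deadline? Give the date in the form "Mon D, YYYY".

Apr 16, 2012

From Dec 24, 2011, 14 calendar days later is Jan 7, 2012.
Jan 7, 2012 is a Saturday; the preceding business day is Jan 6, 2012 (Friday).
The 10-calendar-day extension moves the deadline from Jan 6, 2012 to Jan 16, 2012.
Since Jan 16, 2012 is a Monday and not a holiday, the date is unchanged.
Add 3 months to Jan 16, 2012: Apr 16, 2012.
Apr 16, 2012 (Monday) is already a business day.
So the filing is due Apr 16, 2012.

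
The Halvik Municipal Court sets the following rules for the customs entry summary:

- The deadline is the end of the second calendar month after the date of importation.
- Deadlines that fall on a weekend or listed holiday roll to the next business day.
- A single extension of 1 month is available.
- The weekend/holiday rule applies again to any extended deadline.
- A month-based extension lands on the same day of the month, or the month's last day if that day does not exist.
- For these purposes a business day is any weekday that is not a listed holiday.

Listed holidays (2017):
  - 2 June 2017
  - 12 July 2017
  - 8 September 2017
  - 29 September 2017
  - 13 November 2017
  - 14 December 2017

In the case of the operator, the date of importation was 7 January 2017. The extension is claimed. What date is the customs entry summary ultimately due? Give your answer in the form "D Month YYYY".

2 months after 7 January 2017 falls in March 2017; the last day of that month is 31 March 2017.
31 March 2017 (Friday) is already a business day.
Applying the 1 month extension: 1 month after 31 March 2017 is 30 April 2017 (day 31 does not exist in April, so the month's last day is used).
Because 30 April 2017 is a Sunday, the deadline becomes 1 May 2017 (Monday).
Deadline: 1 May 2017.

1 May 2017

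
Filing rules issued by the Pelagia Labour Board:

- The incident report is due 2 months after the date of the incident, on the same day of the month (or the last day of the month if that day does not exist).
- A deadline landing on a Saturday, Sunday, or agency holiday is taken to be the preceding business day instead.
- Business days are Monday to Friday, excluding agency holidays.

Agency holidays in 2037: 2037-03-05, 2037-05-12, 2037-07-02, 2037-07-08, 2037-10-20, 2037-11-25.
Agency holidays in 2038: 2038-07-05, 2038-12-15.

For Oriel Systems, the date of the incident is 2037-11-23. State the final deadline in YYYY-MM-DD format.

2038-01-22

2 months after 2037-11-23, on the same day of the month, is 2038-01-23.
2038-01-23 falls on a Saturday. Rolling to the preceding business day gives 2038-01-22, a Friday.
So the filing is due 2038-01-22.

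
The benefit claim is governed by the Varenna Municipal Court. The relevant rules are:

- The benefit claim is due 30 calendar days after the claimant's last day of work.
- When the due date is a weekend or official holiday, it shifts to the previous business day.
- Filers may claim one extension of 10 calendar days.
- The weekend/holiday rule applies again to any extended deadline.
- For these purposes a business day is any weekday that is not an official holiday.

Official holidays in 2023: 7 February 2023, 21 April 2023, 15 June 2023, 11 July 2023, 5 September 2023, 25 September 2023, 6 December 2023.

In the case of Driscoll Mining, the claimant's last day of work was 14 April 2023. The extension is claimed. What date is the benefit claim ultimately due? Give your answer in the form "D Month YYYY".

30 calendar days after 14 April 2023 is 14 May 2023.
14 May 2023 is a Sunday; the preceding business day is 12 May 2023 (Friday).
Applying the 10-calendar-day extension: 12 May 2023 + 10 days = 22 May 2023.
22 May 2023 falls on a Monday, which is a business day, so no adjustment is needed.
Final deadline: 22 May 2023.

22 May 2023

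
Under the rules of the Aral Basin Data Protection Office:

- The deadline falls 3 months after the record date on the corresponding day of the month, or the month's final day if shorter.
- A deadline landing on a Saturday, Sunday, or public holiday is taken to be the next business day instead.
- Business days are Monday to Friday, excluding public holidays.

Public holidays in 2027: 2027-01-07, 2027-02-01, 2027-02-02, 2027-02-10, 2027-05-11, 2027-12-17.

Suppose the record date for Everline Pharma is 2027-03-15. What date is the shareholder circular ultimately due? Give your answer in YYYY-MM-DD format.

Moving 3 months forward from 2027-03-15 on the corresponding day gives 2027-06-15.
2027-06-15 falls on a Tuesday, which is a business day, so no adjustment is needed.
Final deadline: 2027-06-15.

2027-06-15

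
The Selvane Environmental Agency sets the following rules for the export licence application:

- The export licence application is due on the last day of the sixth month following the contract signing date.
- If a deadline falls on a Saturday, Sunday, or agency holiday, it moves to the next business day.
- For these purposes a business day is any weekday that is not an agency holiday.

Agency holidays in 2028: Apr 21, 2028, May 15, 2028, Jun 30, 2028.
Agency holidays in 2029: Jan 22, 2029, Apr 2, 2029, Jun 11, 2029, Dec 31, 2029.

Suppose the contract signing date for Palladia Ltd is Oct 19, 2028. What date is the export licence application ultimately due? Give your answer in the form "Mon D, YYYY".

The sixth month after Oct 19, 2028 is April 2029, whose last day is Apr 30, 2029.
Apr 30, 2029 is a Monday and not a listed holiday, so it stands.
So the filing is due Apr 30, 2029.

Apr 30, 2029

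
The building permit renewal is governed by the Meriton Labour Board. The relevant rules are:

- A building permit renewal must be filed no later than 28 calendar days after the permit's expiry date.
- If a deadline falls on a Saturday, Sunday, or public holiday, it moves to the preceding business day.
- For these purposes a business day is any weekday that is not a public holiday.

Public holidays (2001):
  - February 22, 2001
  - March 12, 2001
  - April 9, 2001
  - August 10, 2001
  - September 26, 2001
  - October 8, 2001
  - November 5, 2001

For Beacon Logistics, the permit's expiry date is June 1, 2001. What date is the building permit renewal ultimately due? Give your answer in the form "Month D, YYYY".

June 29, 2001

Adding 28 calendar days to June 1, 2001 gives June 29, 2001.
June 29, 2001 is a Friday and not a listed holiday, so it stands.
The final due date is June 29, 2001.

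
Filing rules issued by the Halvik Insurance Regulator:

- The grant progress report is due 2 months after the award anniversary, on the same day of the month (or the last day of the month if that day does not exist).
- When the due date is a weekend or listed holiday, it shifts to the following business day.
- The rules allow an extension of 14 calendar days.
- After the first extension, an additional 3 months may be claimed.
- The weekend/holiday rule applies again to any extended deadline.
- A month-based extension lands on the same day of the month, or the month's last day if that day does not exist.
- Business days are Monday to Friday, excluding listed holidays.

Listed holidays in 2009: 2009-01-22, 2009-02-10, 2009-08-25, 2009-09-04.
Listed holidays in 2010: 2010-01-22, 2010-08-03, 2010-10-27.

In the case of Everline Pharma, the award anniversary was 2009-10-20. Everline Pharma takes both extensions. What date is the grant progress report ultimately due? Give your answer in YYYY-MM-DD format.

2010-04-05

2 months after 2009-10-20, on the same day of the month, is 2009-12-20.
Because 2009-12-20 is a Sunday, the deadline becomes 2009-12-21 (Monday).
With the 14-day extension, 2009-12-21 becomes 2010-01-04.
2010-01-04 falls on a Monday, which is a business day, so no adjustment is needed.
Applying the 3 months extension: 3 months after 2010-01-04 is 2010-04-04.
2010-04-04 falls on a Sunday. Rolling to the next business day gives 2010-04-05, a Monday.
The final due date is 2010-04-05.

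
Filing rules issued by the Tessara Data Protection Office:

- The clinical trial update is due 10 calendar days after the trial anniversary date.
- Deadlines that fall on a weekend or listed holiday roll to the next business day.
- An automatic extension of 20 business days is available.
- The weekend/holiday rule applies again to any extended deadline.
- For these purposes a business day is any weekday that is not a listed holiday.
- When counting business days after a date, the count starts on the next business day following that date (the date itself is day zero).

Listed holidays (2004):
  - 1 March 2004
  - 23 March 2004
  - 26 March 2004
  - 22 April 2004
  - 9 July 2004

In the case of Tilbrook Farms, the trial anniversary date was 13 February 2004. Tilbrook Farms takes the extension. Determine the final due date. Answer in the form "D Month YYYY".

Adding 10 calendar days to 13 February 2004 gives 23 February 2004.
23 February 2004 (Monday) is already a business day.
The 20-business-day extension runs from 23 February 2004 to 24 March 2004.
24 March 2004 falls on a Wednesday, which is a business day, so no adjustment is needed.
Final deadline: 24 March 2004.

24 March 2004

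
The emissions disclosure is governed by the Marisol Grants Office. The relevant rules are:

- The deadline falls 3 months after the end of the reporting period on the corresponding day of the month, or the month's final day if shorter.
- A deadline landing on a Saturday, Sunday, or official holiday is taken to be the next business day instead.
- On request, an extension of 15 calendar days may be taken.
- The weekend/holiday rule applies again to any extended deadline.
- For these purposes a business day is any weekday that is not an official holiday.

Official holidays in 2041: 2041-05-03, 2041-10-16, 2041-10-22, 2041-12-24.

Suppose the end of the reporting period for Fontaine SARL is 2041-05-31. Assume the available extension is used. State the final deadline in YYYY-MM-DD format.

2041-09-17

3 months after 2041-05-31, on the same day of the month, is 2041-08-31.
2041-08-31 is a Saturday, so it moves to the next business day, 2041-09-02 (Monday).
Applying the 15-calendar-day extension: 2041-09-02 + 15 days = 2041-09-17.
2041-09-17 (Tuesday) is already a business day.
So the filing is due 2041-09-17.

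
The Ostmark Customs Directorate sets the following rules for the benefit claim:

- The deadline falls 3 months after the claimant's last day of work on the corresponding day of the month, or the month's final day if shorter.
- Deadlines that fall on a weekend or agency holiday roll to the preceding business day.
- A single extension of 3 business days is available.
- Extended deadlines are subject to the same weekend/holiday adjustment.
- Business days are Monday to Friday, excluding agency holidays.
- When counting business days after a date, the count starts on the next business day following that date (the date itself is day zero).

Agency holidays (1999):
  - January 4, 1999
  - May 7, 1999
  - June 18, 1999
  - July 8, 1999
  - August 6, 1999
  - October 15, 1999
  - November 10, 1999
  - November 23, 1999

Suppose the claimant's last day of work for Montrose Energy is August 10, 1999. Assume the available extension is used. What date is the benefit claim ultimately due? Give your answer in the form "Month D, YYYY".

Moving 3 months forward from August 10, 1999 on the corresponding day gives November 10, 1999.
Because November 10, 1999 is a listed holiday, the deadline becomes November 9, 1999 (Tuesday).
Applying the 3-business-day extension: 3 business days after November 9, 1999 is November 15, 1999.
November 15, 1999 falls on a Monday, which is a business day, so no adjustment is needed.
The final due date is November 15, 1999.

November 15, 1999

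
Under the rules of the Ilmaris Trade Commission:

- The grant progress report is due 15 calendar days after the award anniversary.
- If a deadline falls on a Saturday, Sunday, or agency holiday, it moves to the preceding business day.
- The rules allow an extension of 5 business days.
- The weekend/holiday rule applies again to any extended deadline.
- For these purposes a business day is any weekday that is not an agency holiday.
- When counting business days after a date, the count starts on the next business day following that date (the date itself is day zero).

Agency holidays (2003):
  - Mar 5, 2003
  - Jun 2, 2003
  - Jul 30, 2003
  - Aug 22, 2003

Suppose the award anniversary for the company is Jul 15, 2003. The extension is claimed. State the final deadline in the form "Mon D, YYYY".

Aug 6, 2003

From Jul 15, 2003, 15 calendar days later is Jul 30, 2003.
Jul 30, 2003 is a listed holiday, so it moves to the preceding business day, Jul 29, 2003 (Tuesday).
Counting 5 further business days from Jul 29, 2003 reaches Aug 6, 2003.
Since Aug 6, 2003 is a Wednesday and not a holiday, the date is unchanged.
So the filing is due Aug 6, 2003.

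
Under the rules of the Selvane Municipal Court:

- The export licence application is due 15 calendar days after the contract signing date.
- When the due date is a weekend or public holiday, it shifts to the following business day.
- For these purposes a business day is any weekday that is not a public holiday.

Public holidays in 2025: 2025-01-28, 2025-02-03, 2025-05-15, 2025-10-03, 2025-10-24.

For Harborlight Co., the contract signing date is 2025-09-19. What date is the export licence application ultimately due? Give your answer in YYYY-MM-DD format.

2025-10-06

Trigger date 2025-09-19 + 15 calendar days = 2025-10-04.
2025-10-04 falls on a Saturday. Rolling to the next business day gives 2025-10-06, a Monday.
So the filing is due 2025-10-06.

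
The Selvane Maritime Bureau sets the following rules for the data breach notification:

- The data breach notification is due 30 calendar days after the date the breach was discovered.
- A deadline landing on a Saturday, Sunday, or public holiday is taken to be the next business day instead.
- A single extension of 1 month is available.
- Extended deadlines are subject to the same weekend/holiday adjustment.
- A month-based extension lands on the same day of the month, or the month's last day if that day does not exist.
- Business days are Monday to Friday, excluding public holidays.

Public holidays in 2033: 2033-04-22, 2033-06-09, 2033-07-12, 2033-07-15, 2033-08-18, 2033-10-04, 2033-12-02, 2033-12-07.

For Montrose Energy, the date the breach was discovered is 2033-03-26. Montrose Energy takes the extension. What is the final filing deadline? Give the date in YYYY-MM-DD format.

2033-05-25

30 calendar days after 2033-03-26 is 2033-04-25.
2033-04-25 falls on a Monday, which is a business day, so no adjustment is needed.
Applying the 1 month extension: 1 month after 2033-04-25 is 2033-05-25.
Since 2033-05-25 is a Wednesday and not a holiday, the date is unchanged.
So the filing is due 2033-05-25.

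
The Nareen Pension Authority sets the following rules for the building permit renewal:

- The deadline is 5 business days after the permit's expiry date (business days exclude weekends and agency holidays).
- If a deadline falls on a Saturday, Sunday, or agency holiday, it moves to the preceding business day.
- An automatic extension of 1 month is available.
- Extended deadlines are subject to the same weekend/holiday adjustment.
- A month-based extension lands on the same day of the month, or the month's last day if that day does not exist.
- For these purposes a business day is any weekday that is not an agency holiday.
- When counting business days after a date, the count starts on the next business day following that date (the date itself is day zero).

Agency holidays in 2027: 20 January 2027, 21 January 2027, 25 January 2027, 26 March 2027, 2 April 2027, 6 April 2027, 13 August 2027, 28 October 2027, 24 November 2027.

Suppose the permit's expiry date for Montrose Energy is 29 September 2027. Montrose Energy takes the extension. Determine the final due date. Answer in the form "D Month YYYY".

5 business days after 29 September 2027, excluding weekends and holidays, is 6 October 2027.
6 October 2027 falls on a Wednesday, which is a business day, so no adjustment is needed.
Applying the 1 month extension: 1 month after 6 October 2027 is 6 November 2027.
6 November 2027 is a Saturday; the preceding business day is 5 November 2027 (Friday).
Deadline: 5 November 2027.

5 November 2027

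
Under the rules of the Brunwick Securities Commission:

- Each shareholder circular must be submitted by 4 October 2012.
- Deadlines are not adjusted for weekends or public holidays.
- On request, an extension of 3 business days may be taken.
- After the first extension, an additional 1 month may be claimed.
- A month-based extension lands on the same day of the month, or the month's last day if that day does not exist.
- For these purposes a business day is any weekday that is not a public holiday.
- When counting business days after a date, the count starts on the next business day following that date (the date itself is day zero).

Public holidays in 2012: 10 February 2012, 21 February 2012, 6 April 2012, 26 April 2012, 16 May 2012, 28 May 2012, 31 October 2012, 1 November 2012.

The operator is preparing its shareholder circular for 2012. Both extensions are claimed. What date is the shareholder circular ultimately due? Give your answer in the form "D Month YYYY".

The statutory due date is 4 October 2012.
No adjustment is made for weekends or holidays, so 4 October 2012 stands.
The 3-business-day extension runs from 4 October 2012 to 9 October 2012.
9 October 2012 falls on a Tuesday. The rules make no weekend/holiday allowance, so it remains 9 October 2012.
Applying the 1 month extension: 1 month after 9 October 2012 is 9 November 2012.
No adjustment is made for weekends or holidays, so 9 November 2012 stands.
The final due date is 9 November 2012.

9 November 2012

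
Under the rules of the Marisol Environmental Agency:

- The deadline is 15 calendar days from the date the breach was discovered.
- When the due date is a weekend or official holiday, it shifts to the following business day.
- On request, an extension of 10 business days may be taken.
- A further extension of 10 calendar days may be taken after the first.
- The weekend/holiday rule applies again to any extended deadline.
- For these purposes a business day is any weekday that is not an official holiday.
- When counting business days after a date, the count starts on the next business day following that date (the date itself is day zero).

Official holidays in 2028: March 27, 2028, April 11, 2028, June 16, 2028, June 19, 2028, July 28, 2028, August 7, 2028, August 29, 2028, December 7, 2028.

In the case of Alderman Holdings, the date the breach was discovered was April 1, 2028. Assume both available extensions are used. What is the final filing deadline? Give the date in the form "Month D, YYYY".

Adding 15 calendar days to April 1, 2028 gives April 16, 2028.
April 16, 2028 falls on a Sunday. Rolling to the next business day gives April 17, 2028, a Monday.
Counting 10 further business days from April 17, 2028 reaches May 1, 2028.
May 1, 2028 (Monday) is already a business day.
Add the 10 calendar-day extension to May 1, 2028: May 11, 2028.
May 11, 2028 is a Thursday and not a listed holiday, so it stands.
Deadline: May 11, 2028.

May 11, 2028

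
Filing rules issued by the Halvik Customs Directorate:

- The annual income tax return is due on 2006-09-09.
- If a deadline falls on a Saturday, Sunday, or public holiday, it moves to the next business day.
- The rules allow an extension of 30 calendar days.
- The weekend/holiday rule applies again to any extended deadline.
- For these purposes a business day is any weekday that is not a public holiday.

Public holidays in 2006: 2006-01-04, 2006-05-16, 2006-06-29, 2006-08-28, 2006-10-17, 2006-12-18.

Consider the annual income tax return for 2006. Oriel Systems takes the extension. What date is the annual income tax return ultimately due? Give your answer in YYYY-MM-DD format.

Start from the fixed due date, 2006-09-09.
2006-09-09 is a Saturday; the next business day is 2006-09-11 (Monday).
The 30-calendar-day extension moves the deadline from 2006-09-11 to 2006-10-11.
Since 2006-10-11 is a Wednesday and not a holiday, the date is unchanged.
Final deadline: 2006-10-11.

2006-10-11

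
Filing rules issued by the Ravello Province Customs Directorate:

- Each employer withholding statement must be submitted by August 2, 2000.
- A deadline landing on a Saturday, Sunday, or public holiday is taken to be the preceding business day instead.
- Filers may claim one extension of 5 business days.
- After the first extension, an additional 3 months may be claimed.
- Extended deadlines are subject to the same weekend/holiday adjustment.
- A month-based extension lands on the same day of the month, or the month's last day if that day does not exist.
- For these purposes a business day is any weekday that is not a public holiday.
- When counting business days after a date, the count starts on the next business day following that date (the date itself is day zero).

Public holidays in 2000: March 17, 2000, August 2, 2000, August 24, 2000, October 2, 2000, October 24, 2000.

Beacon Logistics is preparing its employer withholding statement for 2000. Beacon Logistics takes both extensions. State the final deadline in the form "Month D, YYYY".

November 9, 2000

Start from the fixed due date, August 2, 2000.
Because August 2, 2000 is a listed holiday, the deadline becomes August 1, 2000 (Tuesday).
Applying the 5-business-day extension: 5 business days after August 1, 2000 is August 9, 2000.
August 9, 2000 (Wednesday) is already a business day.
Applying the 3 months extension: 3 months after August 9, 2000 is November 9, 2000.
November 9, 2000 falls on a Thursday, which is a business day, so no adjustment is needed.
So the filing is due November 9, 2000.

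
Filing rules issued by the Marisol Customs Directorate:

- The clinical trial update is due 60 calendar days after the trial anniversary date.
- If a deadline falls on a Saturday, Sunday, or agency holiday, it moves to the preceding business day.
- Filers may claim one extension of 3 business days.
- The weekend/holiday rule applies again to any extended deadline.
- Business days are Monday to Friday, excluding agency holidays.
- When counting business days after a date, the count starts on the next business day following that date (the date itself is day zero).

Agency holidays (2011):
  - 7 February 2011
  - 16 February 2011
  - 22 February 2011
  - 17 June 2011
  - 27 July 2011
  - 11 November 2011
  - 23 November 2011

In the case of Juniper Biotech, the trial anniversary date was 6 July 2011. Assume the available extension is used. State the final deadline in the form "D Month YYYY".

Adding 60 calendar days to 6 July 2011 gives 4 September 2011.
4 September 2011 is a Sunday, so it moves to the preceding business day, 2 September 2011 (Friday).
The 3-business-day extension runs from 2 September 2011 to 7 September 2011.
Since 7 September 2011 is a Wednesday and not a holiday, the date is unchanged.
Deadline: 7 September 2011.

7 September 2011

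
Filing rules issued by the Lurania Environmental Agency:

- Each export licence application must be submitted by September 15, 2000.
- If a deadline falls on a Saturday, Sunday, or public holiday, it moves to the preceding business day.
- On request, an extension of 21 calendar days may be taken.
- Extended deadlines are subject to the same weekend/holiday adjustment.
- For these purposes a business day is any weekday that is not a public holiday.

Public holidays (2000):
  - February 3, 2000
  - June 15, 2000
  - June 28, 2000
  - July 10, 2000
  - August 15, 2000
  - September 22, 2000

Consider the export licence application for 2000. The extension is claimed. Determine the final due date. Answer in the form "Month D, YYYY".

October 6, 2000

The statutory due date is September 15, 2000.
Since September 15, 2000 is a Friday and not a holiday, the date is unchanged.
Applying the 21-calendar-day extension: September 15, 2000 + 21 days = October 6, 2000.
Since October 6, 2000 is a Friday and not a holiday, the date is unchanged.
The final due date is October 6, 2000.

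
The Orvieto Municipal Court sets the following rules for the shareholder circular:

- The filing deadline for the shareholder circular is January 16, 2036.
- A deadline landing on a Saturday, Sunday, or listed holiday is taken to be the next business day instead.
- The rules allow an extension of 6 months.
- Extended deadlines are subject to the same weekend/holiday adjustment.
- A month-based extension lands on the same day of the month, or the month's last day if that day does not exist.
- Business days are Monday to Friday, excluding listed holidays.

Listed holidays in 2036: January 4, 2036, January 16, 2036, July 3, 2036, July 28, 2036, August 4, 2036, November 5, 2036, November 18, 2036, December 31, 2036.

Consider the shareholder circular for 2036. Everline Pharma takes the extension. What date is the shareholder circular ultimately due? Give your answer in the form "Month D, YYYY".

The statutory due date is January 16, 2036.
January 16, 2036 is a listed holiday, so it moves to the next business day, January 17, 2036 (Thursday).
Applying the 6 months extension: 6 months after January 17, 2036 is July 17, 2036.
July 17, 2036 is a Thursday and not a listed holiday, so it stands.
The final due date is July 17, 2036.

July 17, 2036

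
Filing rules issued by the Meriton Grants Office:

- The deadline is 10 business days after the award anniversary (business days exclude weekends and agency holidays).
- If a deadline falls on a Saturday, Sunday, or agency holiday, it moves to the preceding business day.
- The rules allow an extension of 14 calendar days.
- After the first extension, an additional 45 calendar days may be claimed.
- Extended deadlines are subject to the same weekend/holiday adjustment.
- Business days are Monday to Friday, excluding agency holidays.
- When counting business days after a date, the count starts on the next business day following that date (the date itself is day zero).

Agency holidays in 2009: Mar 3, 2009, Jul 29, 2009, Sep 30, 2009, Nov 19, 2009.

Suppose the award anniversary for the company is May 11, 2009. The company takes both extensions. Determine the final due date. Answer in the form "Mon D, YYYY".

Starting the day after May 11, 2009 and counting 10 business days lands on May 25, 2009.
Since May 25, 2009 is a Monday and not a holiday, the date is unchanged.
The 14-calendar-day extension moves the deadline from May 25, 2009 to Jun 8, 2009.
Since Jun 8, 2009 is a Monday and not a holiday, the date is unchanged.
With the 45-day extension, Jun 8, 2009 becomes Jul 23, 2009.
Jul 23, 2009 falls on a Thursday, which is a business day, so no adjustment is needed.
So the filing is due Jul 23, 2009.

Jul 23, 2009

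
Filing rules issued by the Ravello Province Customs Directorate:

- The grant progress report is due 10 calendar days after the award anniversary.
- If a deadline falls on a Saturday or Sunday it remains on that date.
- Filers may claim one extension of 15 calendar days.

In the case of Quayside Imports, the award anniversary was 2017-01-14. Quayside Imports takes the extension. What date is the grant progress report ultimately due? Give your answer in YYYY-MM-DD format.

2017-02-08

10 calendar days after 2017-01-14 is 2017-01-24.
2017-01-24 falls on a Tuesday. The rules make no weekend/holiday allowance, so it remains 2017-01-24.
Applying the 15-calendar-day extension: 2017-01-24 + 15 days = 2017-02-08.
No adjustment is made for weekends or holidays, so 2017-02-08 stands.
So the filing is due 2017-02-08.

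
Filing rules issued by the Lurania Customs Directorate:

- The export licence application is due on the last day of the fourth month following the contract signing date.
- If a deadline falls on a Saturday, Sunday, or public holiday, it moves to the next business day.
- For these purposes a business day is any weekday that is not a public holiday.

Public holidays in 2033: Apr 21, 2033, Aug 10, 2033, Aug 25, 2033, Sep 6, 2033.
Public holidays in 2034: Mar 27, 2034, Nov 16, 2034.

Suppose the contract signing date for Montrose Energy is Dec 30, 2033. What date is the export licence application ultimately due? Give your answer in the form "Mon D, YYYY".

May 1, 2034

4 months after Dec 30, 2033 is April 2034; that month ends on Apr 30, 2034.
Apr 30, 2034 falls on a Sunday. Rolling to the next business day gives May 1, 2034, a Monday.
Deadline: May 1, 2034.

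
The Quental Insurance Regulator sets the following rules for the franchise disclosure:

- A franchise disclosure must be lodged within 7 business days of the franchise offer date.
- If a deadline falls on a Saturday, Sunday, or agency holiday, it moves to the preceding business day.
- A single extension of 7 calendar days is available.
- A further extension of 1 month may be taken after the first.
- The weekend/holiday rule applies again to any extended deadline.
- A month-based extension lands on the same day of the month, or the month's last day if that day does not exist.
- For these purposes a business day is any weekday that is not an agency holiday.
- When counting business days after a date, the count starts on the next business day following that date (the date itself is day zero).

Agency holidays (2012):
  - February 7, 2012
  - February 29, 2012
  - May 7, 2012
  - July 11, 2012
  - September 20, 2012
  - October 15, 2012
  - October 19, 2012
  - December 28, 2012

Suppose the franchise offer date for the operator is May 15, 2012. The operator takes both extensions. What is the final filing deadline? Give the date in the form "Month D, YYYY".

June 29, 2012

7 business days after May 15, 2012, excluding weekends and holidays, is May 24, 2012.
May 24, 2012 (Thursday) is already a business day.
The 7-calendar-day extension moves the deadline from May 24, 2012 to May 31, 2012.
May 31, 2012 is a Thursday and not a listed holiday, so it stands.
Add 1 month to May 31, 2012: June 30, 2012 (day 31 does not exist in June, so the month's last day is used).
June 30, 2012 falls on a Saturday. Rolling to the preceding business day gives June 29, 2012, a Friday.
The final due date is June 29, 2012.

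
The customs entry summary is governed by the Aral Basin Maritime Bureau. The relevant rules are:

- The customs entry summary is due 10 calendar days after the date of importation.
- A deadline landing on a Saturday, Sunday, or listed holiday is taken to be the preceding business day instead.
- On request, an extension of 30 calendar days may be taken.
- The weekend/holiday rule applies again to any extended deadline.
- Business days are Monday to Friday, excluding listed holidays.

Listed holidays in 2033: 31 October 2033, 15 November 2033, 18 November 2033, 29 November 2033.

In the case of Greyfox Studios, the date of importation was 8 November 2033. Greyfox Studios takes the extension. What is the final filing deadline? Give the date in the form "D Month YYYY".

16 December 2033

Trigger date 8 November 2033 + 10 calendar days = 18 November 2033.
18 November 2033 is a listed holiday; the preceding business day is 17 November 2033 (Thursday).
With the 30-day extension, 17 November 2033 becomes 17 December 2033.
17 December 2033 falls on a Saturday. Rolling to the preceding business day gives 16 December 2033, a Friday.
Deadline: 16 December 2033.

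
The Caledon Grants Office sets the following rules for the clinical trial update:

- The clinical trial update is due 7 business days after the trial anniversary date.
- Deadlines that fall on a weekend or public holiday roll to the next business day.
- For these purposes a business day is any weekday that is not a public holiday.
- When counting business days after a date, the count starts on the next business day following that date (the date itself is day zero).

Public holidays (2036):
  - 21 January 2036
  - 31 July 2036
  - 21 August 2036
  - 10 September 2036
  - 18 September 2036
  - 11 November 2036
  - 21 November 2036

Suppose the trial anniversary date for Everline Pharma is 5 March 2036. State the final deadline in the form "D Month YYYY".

Starting the day after 5 March 2036 and counting 7 business days lands on 14 March 2036.
Since 14 March 2036 is a Friday and not a holiday, the date is unchanged.
The final due date is 14 March 2036.

14 March 2036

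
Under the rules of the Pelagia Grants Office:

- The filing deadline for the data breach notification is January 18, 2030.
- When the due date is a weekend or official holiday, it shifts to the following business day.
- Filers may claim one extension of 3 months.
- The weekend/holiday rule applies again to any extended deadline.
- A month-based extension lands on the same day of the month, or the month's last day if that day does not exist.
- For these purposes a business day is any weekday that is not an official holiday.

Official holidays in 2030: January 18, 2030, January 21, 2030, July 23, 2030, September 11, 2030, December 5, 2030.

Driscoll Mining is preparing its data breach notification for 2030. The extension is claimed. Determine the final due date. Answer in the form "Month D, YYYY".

April 22, 2030

The statutory due date is January 18, 2030.
Because January 18, 2030 is a listed holiday, the deadline becomes January 22, 2030 (Tuesday).
Applying the 3 months extension: 3 months after January 22, 2030 is April 22, 2030.
April 22, 2030 is a Monday and not a listed holiday, so it stands.
Final deadline: April 22, 2030.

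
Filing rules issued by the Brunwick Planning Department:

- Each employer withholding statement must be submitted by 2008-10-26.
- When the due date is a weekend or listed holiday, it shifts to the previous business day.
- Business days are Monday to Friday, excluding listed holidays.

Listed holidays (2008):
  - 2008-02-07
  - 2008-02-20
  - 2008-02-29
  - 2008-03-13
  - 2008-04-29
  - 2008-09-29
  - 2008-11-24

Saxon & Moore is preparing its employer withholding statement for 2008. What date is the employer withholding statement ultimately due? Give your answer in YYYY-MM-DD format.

Start from the fixed due date, 2008-10-26.
2008-10-26 falls on a Sunday. Rolling to the preceding business day gives 2008-10-24, a Friday.
Final deadline: 2008-10-24.

2008-10-24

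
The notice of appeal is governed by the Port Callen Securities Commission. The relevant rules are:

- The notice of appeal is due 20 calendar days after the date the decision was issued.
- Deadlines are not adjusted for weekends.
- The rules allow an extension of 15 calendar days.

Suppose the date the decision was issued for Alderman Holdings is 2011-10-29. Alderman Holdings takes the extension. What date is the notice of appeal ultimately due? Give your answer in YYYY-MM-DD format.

Trigger date 2011-10-29 + 20 calendar days = 2011-11-18.
2011-11-18 is a Friday; no weekend or holiday adjustment applies.
The 15-calendar-day extension moves the deadline from 2011-11-18 to 2011-12-03.
2011-12-03 falls on a Saturday. The rules make no weekend/holiday allowance, so it remains 2011-12-03.
Deadline: 2011-12-03.

2011-12-03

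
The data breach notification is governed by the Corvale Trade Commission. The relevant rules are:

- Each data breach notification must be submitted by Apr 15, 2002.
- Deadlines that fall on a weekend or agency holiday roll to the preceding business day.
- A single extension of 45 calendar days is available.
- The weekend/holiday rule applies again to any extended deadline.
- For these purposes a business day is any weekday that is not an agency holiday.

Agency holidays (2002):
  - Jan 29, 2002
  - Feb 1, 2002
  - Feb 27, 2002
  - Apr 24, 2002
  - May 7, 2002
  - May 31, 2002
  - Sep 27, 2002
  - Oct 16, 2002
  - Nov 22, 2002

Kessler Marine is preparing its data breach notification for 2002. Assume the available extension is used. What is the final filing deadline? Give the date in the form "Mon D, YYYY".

Start from the fixed due date, Apr 15, 2002.
Apr 15, 2002 (Monday) is already a business day.
With the 45-day extension, Apr 15, 2002 becomes May 30, 2002.
May 30, 2002 falls on a Thursday, which is a business day, so no adjustment is needed.
Deadline: May 30, 2002.

May 30, 2002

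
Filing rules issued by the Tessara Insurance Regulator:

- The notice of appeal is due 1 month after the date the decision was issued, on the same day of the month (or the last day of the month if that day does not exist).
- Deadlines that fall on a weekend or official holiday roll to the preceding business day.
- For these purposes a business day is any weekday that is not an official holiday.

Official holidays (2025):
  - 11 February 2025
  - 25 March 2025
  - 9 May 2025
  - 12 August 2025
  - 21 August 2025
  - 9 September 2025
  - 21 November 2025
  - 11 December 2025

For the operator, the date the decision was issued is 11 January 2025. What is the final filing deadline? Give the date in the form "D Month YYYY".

10 February 2025

1 month from 11 January 2025 is 11 February 2025.
11 February 2025 is a listed holiday, so it moves to the preceding business day, 10 February 2025 (Monday).
Deadline: 10 February 2025.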